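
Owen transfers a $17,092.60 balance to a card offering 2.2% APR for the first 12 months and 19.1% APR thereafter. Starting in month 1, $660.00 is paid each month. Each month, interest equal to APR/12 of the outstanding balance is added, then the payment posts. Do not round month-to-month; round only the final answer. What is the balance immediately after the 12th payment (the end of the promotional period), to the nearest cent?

Promo months 1–12 at r₀ = 2.2%/12 = 0.00183333; months 13+ at r₁ = 19.1%/12 = 0.0159167.
After month 12: iterate B ← B·(1+r₀) − $660.00 for 12 months → $9,472.10.

$9,472.10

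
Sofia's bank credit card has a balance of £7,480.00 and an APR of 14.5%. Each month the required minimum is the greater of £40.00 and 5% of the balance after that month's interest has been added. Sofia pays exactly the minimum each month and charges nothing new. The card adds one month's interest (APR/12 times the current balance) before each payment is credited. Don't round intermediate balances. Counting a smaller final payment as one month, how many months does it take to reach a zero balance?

Monthly rate r = 14.5%/12 = 1.20833% = 0.0120833.
While 5% of the post-interest balance exceeds £40.00, each month B ← (B·(1+r))·(1 − 0.05), i.e. B shrinks by the factor (1+r)·0.95 = 0.96148.
This holds for months 1–58. Entering month 59 the balance is £766.33; 5% of the post-interest balance is now below £40.00, so the flat £40.00 minimum applies from here.
From month 59 a fixed £40.00 at rate r clears £766.33 in 22 more payments. Total: 58 + 22 = 80 months.

80 months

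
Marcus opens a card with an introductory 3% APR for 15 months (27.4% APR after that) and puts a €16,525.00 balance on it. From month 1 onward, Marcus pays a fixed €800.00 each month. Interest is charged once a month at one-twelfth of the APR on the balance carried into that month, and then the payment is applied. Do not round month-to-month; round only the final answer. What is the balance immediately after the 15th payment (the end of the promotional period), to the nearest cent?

€4,943.36

Promo months 1–15 at r₀ = 3%/12 = 0.0025; months 16+ at r₁ = 27.4%/12 = 0.0228333.
After month 15: iterate B ← B·(1+r₀) − €800.00 for 15 months → €4,943.36.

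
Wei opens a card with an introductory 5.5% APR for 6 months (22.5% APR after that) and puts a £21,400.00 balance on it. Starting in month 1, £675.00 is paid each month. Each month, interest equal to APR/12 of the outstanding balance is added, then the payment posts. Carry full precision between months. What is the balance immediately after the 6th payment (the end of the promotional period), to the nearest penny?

Promo months 1–6 at r₀ = 5.5%/12 = 0.00458333; months 7+ at r₁ = 22.5%/12 = 0.01875.
After month 6: iterate B ← B·(1+r₀) − £675.00 for 6 months → £17,898.59.

£17,898.59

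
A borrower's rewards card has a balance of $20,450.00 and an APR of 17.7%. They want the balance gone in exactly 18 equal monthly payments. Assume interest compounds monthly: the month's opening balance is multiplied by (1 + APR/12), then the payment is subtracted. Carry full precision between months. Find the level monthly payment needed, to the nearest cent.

Monthly rate r = 17.7%/12 = 1.475% = 0.01475.
Level-payment amortization: P = B₀·r / (1 − (1+r)^(−n)) = 20450.00·0.01475 / (1 − 1.01475^(−18)).
Denominator 1 − (1+r)^(−18) = 0.231689232.
P = 301.637 / 0.231689232 ≈ 1301.91.

$1,301.91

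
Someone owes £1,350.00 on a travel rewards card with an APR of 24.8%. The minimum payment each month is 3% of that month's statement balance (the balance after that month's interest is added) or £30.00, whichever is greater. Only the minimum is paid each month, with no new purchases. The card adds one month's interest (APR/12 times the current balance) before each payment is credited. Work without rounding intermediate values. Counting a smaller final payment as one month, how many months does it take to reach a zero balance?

Monthly rate r = 24.8%/12 = 2.06667% = 0.0206667.
While 3% of the post-interest balance exceeds £30.00, each month B ← (B·(1+r))·(1 − 0.03), i.e. B shrinks by the factor (1+r)·0.97 = 0.99005.
This holds for months 1–33. Entering month 34 the balance is £970.44; 3% of the post-interest balance is now below £30.00, so the flat £30.00 minimum applies from here.
From month 34 a fixed £30.00 at rate r clears £970.44 in 54 more payments. Total: 33 + 54 = 87 months.

87 months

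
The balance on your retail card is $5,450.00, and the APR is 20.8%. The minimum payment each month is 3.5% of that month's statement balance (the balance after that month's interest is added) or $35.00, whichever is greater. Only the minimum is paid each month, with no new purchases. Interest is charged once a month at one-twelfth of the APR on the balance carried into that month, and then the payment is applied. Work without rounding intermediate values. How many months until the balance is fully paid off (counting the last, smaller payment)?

Monthly rate r = 20.8%/12 = 1.73333% = 0.0173333.
While 3.5% of the post-interest balance exceeds $35.00, each month B ← (B·(1+r))·(1 − 0.035), i.e. B shrinks by the factor (1+r)·0.965 = 0.98173.
This holds for months 1–93. Entering month 94 the balance is $980.67; 3.5% of the post-interest balance is now below $35.00, so the flat $35.00 minimum applies from here.
From month 94 a fixed $35.00 at rate r clears $980.67 in 39 more payments. Total: 93 + 39 = 132 months.

132 months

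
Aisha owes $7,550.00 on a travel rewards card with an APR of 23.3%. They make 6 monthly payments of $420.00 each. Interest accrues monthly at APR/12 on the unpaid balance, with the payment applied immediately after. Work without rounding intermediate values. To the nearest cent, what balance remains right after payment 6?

Monthly rate r = 23.3%/12 = 1.94167% = 0.0194167.
Each month: B ← B·(1+r) − $420.00.
Month 1: interest $146.60; balance after payment $7,276.60.
Month 2: interest $141.29; balance after payment $6,997.88.
Month 3: interest $135.88; balance after payment $6,713.76.
Month 4: interest $130.36; balance after payment $6,424.12.
Month 5: interest $124.73; balance after payment $6,128.85.
Month 6: interest $119.00; balance after payment $5,827.85.

$5,827.85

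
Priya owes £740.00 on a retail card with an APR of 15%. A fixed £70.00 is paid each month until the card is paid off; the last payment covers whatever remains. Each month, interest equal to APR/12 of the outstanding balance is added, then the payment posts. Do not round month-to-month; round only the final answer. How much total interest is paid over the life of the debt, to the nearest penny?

Monthly rate r = 15%/12 = 1.25% = 0.0125.
Payoff takes n = ⌈−ln(1 − rB₀/P)/ln(1+r)⌉ = ⌈11.409⌉ = 12 payments; the last is £28.73.
Total paid = 11·£70.00 + £28.73 = £798.73.
Total interest = total paid − principal = £798.73 − £740.00 = £58.73.

£58.73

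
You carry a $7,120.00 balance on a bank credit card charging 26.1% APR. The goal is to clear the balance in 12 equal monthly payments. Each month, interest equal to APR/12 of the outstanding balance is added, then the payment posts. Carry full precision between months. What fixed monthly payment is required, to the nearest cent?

Monthly rate r = 26.1%/12 = 2.175% = 0.02175.
Level-payment amortization: P = B₀·r / (1 − (1+r)^(−n)) = 7120.00·0.02175 / (1 − 1.02175^(−12)).
Denominator 1 − (1+r)^(−12) = 0.22756091.
P = 154.86 / 0.22756091 ≈ 680.52.

$680.52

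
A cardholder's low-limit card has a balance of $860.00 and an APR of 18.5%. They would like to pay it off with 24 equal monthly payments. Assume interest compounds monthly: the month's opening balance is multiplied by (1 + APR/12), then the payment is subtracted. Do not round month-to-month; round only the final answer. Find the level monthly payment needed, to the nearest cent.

Monthly rate r = 18.5%/12 = 1.54167% = 0.0154167.
Level-payment amortization: P = B₀·r / (1 − (1+r)^(−n)) = 860.00·0.0154167 / (1 − 1.01542^(−24)).
Denominator 1 − (1+r)^(−24) = 0.307312899.
P = 13.2583 / 0.307312899 ≈ 43.14.

$43.14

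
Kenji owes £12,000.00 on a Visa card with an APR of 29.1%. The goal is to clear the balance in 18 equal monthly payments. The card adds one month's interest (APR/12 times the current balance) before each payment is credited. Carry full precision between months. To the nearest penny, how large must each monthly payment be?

Monthly rate r = 29.1%/12 = 2.425% = 0.02425.
Level-payment amortization: P = B₀·r / (1 − (1+r)^(−n)) = 12000.00·0.02425 / (1 − 1.02425^(−18)).
Denominator 1 − (1+r)^(−18) = 0.350330479.
P = 291 / 0.350330479 ≈ 830.64.

£830.64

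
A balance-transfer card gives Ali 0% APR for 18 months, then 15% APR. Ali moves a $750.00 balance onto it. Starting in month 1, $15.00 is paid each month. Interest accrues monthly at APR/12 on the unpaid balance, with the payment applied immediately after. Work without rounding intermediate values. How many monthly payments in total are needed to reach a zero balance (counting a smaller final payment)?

Promo months 1–18 at r₀ = 0%/12 = 0; months 19+ at r₁ = 15%/12 = 0.0125.
After month 18 (no interest yet): B = $750.00 − 18·$15.00 = $480.00.
Then at r₁ with $15.00/mo: n₂ = −ln(1 − r₁·B/P)/ln(1+r₁) ≈ 41.12 → 42 more payments.

60 payments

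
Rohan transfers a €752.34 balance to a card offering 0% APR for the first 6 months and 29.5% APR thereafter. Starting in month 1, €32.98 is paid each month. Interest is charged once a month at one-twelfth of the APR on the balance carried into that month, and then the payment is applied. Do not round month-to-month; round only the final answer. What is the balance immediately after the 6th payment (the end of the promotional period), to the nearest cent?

€554.46

Promo months 1–6 at r₀ = 0%/12 = 0; months 7+ at r₁ = 29.5%/12 = 0.0245833.
After month 6 (no interest yet): B = €752.34 − 6·€32.98 = €554.46.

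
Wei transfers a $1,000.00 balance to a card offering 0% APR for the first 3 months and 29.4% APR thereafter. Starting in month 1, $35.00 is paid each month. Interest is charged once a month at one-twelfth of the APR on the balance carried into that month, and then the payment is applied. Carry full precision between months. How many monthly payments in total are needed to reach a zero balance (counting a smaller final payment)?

44 payments

Promo months 1–3 at r₀ = 0%/12 = 0; months 4+ at r₁ = 29.4%/12 = 0.0245.
After month 3 (no interest yet): B = $1,000.00 − 3·$35.00 = $895.00.
Then at r₁ with $35.00/mo: n₂ = −ln(1 − r₁·B/P)/ln(1+r₁) ≈ 40.69 → 41 more payments.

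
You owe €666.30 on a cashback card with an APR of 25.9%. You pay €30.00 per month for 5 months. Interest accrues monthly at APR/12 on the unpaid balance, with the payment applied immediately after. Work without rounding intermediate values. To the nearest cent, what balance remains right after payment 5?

Monthly rate r = 25.9%/12 = 2.15833% = 0.0215833.
Each month: B ← B·(1+r) − €30.00.
Month 1: interest €14.38; balance after payment €650.68.
Month 2: interest €14.04; balance after payment €634.72.
Month 3: interest €13.70; balance after payment €618.42.
Month 4: interest €13.35; balance after payment €601.77.
Month 5: interest €12.99; balance after payment €584.76.

€584.76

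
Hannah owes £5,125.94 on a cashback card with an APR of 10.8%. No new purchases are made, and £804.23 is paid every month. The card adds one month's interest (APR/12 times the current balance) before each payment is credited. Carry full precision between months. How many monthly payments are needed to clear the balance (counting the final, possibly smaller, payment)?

Monthly rate r = 10.8%/12 = 0.9% = 0.009.
Recurrence: B ← B·(1+r) − £804.23.
Month 1: interest £46.13; balance after payment £4,367.84.
Month 2: interest £39.31; balance after payment £3,602.92.
Closed form: n = −ln(1 − rB₀/P)/ln(1+r) = −ln(0.94264)/ln(1.009) ≈ 6.593, so the balance reaches zero during payment 7.

7 months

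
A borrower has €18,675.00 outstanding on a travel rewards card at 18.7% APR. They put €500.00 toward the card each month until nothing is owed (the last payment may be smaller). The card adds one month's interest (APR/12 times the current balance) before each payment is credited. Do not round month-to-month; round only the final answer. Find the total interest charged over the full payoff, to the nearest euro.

€9,534

Monthly rate r = 18.7%/12 = 1.55833% = 0.0155833.
Payoff takes n = ⌈−ln(1 − rB₀/P)/ln(1+r)⌉ = ⌈56.416⌉ = 57 payments; the last is €208.74.
Total paid = 56·€500.00 + €208.74 = €28,208.74.
Total interest = total paid − principal = €28,208.74 − €18,675.00 = €9,533.74.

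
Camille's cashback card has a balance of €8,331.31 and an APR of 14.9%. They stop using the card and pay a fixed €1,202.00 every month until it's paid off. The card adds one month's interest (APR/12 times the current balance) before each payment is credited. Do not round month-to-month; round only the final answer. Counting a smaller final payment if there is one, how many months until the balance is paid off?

8 months

Monthly rate r = 14.9%/12 = 1.24167% = 0.0124167.
Recurrence: B ← B·(1+r) − €1,202.00.
Month 1: interest €103.45; balance after payment €7,232.76.
Month 2: interest €89.81; balance after payment €6,120.56.
Closed form: n = −ln(1 − rB₀/P)/ln(1+r) = −ln(0.91394)/ln(1.01242) ≈ 7.293, so the balance reaches zero during payment 8.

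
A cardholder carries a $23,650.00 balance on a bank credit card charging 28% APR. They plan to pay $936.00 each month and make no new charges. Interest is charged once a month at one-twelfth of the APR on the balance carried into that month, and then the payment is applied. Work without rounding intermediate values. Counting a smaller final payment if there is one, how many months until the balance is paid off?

39 months

Monthly rate r = 28%/12 = 2.33333% = 0.0233333.
Recurrence: B ← B·(1+r) − $936.00.
Month 1: interest $551.83; balance after payment $23,265.83.
Month 2: interest $542.87; balance after payment $22,872.70.
Closed form: n = −ln(1 − rB₀/P)/ln(1+r) = −ln(0.41043)/ln(1.02333) ≈ 38.610, so the balance reaches zero during payment 39.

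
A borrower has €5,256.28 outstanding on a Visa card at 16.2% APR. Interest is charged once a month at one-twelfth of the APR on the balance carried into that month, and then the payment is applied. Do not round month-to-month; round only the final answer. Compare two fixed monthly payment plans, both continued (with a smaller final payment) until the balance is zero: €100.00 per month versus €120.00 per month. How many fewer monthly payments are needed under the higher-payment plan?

26 fewer payments

Monthly rate r = 16.2%/12 = 1.35% = 0.0135.
At €100.00/mo: n = ⌈−ln(1 − rB₀/P)/ln(1+r)⌉ = 93 payments (last €20.97); total interest = total paid − €5,256.28 = €3,964.69.
At €120.00/mo: 67 payments (last €87.96); total interest €2,751.68.
Payments saved = 93 − 67 = 26.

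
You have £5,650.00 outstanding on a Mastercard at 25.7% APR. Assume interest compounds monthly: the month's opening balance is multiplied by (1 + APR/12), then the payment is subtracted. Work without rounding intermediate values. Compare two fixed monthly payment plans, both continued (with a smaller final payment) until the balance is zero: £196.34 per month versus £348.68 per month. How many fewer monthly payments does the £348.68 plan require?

Monthly rate r = 25.7%/12 = 2.14167% = 0.0214167.
At £196.34/mo: n = ⌈−ln(1 − rB₀/P)/ln(1+r)⌉ = 46 payments (last £40.34); total interest = total paid − £5,650.00 = £3,225.64.
At £348.68/mo: 21 payments (last £40.21); total interest £1,363.81.
Payments saved = 46 − 21 = 25.

25 fewer payments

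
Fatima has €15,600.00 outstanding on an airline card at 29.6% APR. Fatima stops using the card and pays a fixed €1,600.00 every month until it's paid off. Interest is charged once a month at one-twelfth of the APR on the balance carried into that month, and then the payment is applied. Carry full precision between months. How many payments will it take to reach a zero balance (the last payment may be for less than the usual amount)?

12 payments

Monthly rate r = 29.6%/12 = 2.46667% = 0.0246667.
Recurrence: B ← B·(1+r) − €1,600.00.
Month 1: interest €384.80; balance after payment €14,384.80.
Month 2: interest €354.83; balance after payment €13,139.63.
Closed form: n = −ln(1 − rB₀/P)/ln(1+r) = −ln(0.7595)/ln(1.02467) ≈ 11.289, so the balance reaches zero during payment 12.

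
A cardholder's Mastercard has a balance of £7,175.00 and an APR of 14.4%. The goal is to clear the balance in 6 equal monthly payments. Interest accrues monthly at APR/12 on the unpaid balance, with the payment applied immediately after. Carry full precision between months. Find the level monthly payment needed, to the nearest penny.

Monthly rate r = 14.4%/12 = 1.2% = 0.012.
Level-payment amortization: P = B₀·r / (1 − (1+r)^(−n)) = 7175.00·0.012 / (1 − 1.012^(−6)).
Denominator 1 − (1+r)^(−6) = 0.0690702166.
P = 86.1 / 0.0690702166 ≈ 1246.56.

£1,246.56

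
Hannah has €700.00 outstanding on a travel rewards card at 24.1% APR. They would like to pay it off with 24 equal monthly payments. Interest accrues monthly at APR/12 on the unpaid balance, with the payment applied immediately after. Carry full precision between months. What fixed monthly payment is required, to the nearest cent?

Monthly rate r = 24.1%/12 = 2.00833% = 0.0200833.
Level-payment amortization: P = B₀·r / (1 − (1+r)^(−n)) = 700.00·0.0200833 / (1 − 1.02008^(−24)).
Denominator 1 − (1+r)^(−24) = 0.37949633.
P = 14.0583 / 0.37949633 ≈ 37.04.

€37.04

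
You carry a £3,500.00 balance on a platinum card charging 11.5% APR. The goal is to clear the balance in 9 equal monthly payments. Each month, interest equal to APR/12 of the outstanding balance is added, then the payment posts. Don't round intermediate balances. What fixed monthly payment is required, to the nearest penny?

£407.76

Monthly rate r = 11.5%/12 = 0.958333% = 0.00958333.
Level-payment amortization: P = B₀·r / (1 − (1+r)^(−n)) = 3500.00·0.00958333 / (1 − 1.00958^(−9)).
Denominator 1 − (1+r)^(−9) = 0.0822583365.
P = 33.5417 / 0.0822583365 ≈ 407.76.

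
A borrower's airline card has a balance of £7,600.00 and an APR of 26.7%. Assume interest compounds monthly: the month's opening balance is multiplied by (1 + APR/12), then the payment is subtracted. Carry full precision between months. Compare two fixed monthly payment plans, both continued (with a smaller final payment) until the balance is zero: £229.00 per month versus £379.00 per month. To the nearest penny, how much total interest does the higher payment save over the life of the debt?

Monthly rate r = 26.7%/12 = 2.225% = 0.02225.
At £229.00/mo: n = ⌈−ln(1 − rB₀/P)/ln(1+r)⌉ = 61 payments (last £215.35); total interest = total paid − £7,600.00 = £6,355.35.
At £379.00/mo: 27 payments (last £323.39); total interest £2,577.39.
Interest saved = £6,355.35 − £2,577.39 = £3,777.96.

£3,777.96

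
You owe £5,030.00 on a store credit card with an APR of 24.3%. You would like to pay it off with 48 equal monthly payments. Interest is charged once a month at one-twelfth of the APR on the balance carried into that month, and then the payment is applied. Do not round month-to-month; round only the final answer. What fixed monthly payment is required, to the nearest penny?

£164.82

Monthly rate r = 24.3%/12 = 2.025% = 0.02025.
Level-payment amortization: P = B₀·r / (1 − (1+r)^(−n)) = 5030.00·0.02025 / (1 − 1.02025^(−48)).
Denominator 1 − (1+r)^(−48) = 0.617982697.
P = 101.858 / 0.617982697 ≈ 164.82.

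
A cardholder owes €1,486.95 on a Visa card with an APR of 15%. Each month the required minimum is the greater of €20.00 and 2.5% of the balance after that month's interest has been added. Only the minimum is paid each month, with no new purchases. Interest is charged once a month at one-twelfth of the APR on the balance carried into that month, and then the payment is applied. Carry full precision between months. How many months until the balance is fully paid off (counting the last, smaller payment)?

104 months

Monthly rate r = 15%/12 = 1.25% = 0.0125.
While 2.5% of the post-interest balance exceeds €20.00, each month B ← (B·(1+r))·(1 − 0.025), i.e. B shrinks by the factor (1+r)·0.975 = 0.98719.
This holds for months 1–50. Entering month 51 the balance is €780.33; 2.5% of the post-interest balance is now below €20.00, so the flat €20.00 minimum applies from here.
From month 51 a fixed €20.00 at rate r clears €780.33 in 54 more payments. Total: 50 + 54 = 104 months.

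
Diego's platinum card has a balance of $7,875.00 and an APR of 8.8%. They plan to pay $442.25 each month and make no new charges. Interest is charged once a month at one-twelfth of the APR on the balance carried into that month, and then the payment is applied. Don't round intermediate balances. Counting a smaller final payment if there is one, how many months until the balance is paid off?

Monthly rate r = 8.8%/12 = 0.733333% = 0.00733333.
Recurrence: B ← B·(1+r) − $442.25.
Month 1: interest $57.75; balance after payment $7,490.50.
Month 2: interest $54.93; balance after payment $7,103.18.
Closed form: n = −ln(1 − rB₀/P)/ln(1+r) = −ln(0.86942)/ln(1.00733) ≈ 19.151, so the balance reaches zero during payment 20.

20 payments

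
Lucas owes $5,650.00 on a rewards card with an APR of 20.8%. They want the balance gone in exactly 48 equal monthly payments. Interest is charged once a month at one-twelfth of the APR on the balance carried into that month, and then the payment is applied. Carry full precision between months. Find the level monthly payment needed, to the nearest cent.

$174.35

Monthly rate r = 20.8%/12 = 1.73333% = 0.0173333.
Level-payment amortization: P = B₀·r / (1 − (1+r)^(−n)) = 5650.00·0.0173333 / (1 − 1.01733^(−48)).
Denominator 1 − (1+r)^(−48) = 0.561708729.
P = 97.9333 / 0.561708729 ≈ 174.35.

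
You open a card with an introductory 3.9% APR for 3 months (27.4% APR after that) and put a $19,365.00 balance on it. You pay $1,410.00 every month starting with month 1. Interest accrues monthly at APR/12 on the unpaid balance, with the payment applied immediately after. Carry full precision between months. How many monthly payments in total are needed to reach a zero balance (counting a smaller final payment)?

Promo months 1–3 at r₀ = 3.9%/12 = 0.00325; months 4+ at r₁ = 27.4%/12 = 0.0228333.
After month 3: iterate B ← B·(1+r₀) − $1,410.00 for 3 months → $15,310.66.
Then at r₁ with $1,410.00/mo: n₂ = −ln(1 − r₁·B/P)/ln(1+r₁) ≈ 12.62 → 13 more payments.

16 months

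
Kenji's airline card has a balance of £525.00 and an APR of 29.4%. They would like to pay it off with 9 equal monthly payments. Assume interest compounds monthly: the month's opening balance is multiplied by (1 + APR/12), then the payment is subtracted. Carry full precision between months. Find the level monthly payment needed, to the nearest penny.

£65.71

Monthly rate r = 29.4%/12 = 2.45% = 0.0245.
Level-payment amortization: P = B₀·r / (1 − (1+r)^(−n)) = 525.00·0.0245 / (1 − 1.0245^(−9)).
Denominator 1 − (1+r)^(−9) = 0.195747656.
P = 12.8625 / 0.195747656 ≈ 65.71.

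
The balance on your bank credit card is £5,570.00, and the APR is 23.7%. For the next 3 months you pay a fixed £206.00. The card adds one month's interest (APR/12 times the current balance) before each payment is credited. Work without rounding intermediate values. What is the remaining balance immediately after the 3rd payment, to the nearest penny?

Monthly rate r = 23.7%/12 = 1.975% = 0.01975.
Each month: B ← B·(1+r) − £206.00.
Month 1: interest £110.01; balance after payment £5,474.01.
Month 2: interest £108.11; balance after payment £5,376.12.
Month 3: interest £106.18; balance after payment £5,276.30.

£5,276.30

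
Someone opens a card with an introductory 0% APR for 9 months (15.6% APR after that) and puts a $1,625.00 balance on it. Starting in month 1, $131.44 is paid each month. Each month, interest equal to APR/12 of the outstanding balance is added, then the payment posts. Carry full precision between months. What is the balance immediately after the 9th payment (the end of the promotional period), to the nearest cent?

$442.04

Promo months 1–9 at r₀ = 0%/12 = 0; months 10+ at r₁ = 15.6%/12 = 0.013.
After month 9 (no interest yet): B = $1,625.00 − 9·$131.44 = $442.04.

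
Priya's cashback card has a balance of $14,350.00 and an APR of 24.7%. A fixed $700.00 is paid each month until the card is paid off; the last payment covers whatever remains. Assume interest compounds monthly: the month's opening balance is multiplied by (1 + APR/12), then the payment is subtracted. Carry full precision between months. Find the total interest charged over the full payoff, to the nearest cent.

$4,481.97

Monthly rate r = 24.7%/12 = 2.05833% = 0.0205833.
Payoff takes n = ⌈−ln(1 − rB₀/P)/ln(1+r)⌉ = ⌈26.902⌉ = 27 payments; the last is $631.97.
Total paid = 26·$700.00 + $631.97 = $18,831.97.
Total interest = total paid − principal = $18,831.97 − $14,350.00 = $4,481.97.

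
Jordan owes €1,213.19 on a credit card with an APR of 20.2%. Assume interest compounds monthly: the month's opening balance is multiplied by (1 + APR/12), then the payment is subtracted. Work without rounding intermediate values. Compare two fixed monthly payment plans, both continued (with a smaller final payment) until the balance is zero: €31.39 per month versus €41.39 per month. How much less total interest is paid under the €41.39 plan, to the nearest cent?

€291.07

Monthly rate r = 20.2%/12 = 1.68333% = 0.0168333.
At €31.39/mo: n = ⌈−ln(1 − rB₀/P)/ln(1+r)⌉ = 63 payments (last €31.09); total interest = total paid − €1,213.19 = €764.08.
At €41.39/mo: 41 payments (last €30.60); total interest €473.01.
Interest saved = €764.08 − €473.01 = €291.07.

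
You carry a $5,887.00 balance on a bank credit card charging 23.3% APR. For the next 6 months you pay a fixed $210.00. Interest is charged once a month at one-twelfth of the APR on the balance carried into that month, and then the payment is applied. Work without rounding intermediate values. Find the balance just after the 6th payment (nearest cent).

Monthly rate r = 23.3%/12 = 1.94167% = 0.0194167.
Each month: B ← B·(1+r) − $210.00.
Month 1: interest $114.31; balance after payment $5,791.31.
Month 2: interest $112.45; balance after payment $5,693.75.
Month 3: interest $110.55; balance after payment $5,594.31.
Month 4: interest $108.62; balance after payment $5,492.93.
Month 5: interest $106.65; balance after payment $5,389.58.
Month 6: interest $104.65; balance after payment $5,284.23.

$5,284.23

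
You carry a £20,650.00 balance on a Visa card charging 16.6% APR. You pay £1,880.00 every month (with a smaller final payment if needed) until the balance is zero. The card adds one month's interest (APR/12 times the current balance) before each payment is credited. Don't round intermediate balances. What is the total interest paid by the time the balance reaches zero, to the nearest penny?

Monthly rate r = 16.6%/12 = 1.38333% = 0.0138333.
Payoff takes n = ⌈−ln(1 − rB₀/P)/ln(1+r)⌉ = ⌈11.996⌉ = 12 payments; the last is £1,873.01.
Total paid = 11·£1,880.00 + £1,873.01 = £22,553.01.
Total interest = total paid − principal = £22,553.01 − £20,650.00 = £1,903.01.

£1,903.01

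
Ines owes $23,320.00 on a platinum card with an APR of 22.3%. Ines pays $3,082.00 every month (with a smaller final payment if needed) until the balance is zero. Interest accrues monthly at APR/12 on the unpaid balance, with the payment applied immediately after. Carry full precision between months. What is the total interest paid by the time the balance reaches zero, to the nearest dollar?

Monthly rate r = 22.3%/12 = 1.85833% = 0.0185833.
Payoff takes n = ⌈−ln(1 − rB₀/P)/ln(1+r)⌉ = ⌈8.230⌉ = 9 payments; the last is $713.32.
Total paid = 8·$3,082.00 + $713.32 = $25,369.32.
Total interest = total paid − principal = $25,369.32 − $23,320.00 = $2,049.32.

$2,049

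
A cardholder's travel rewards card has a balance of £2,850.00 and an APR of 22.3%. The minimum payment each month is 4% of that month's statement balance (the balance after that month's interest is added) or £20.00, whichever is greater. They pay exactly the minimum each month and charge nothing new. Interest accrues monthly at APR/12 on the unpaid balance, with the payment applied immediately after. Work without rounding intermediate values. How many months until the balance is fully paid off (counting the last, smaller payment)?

Monthly rate r = 22.3%/12 = 1.85833% = 0.0185833.
While 4% of the post-interest balance exceeds £20.00, each month B ← (B·(1+r))·(1 − 0.04), i.e. B shrinks by the factor (1+r)·0.96 = 0.97784.
This holds for months 1–79. Entering month 80 the balance is £485.29; 4% of the post-interest balance is now below £20.00, so the flat £20.00 minimum applies from here.
From month 80 a fixed £20.00 at rate r clears £485.29 in 33 more payments. Total: 79 + 33 = 112 months.

112 months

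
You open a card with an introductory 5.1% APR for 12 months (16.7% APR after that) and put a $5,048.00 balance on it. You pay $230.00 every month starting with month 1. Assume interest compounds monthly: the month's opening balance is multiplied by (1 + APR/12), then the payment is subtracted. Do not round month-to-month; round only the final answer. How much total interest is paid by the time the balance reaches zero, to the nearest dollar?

$425

Promo months 1–12 at r₀ = 5.1%/12 = 0.00425; months 13+ at r₁ = 16.7%/12 = 0.0139167.
After month 12: iterate B ← B·(1+r₀) − $230.00 for 12 months → $2,486.11.
Then at r₁ with $230.00/mo: n₂ = −ln(1 − r₁·B/P)/ln(1+r₁) ≈ 11.80 → 12 more payments.
Total paid = 23·$230.00 + $183.23 = $5,473.23; interest = $5,473.23 − $5,048.00 = $425.23.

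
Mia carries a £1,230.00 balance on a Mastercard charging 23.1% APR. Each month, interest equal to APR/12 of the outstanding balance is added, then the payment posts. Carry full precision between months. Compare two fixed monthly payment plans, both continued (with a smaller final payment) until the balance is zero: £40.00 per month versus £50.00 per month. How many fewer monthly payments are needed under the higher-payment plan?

14 fewer payments

Monthly rate r = 23.1%/12 = 1.925% = 0.01925.
At £40.00/mo: n = ⌈−ln(1 − rB₀/P)/ln(1+r)⌉ = 48 payments (last £0.39); total interest = total paid − £1,230.00 = £650.39.
At £50.00/mo: 34 payments (last £32.59); total interest £452.59.
Payments saved = 48 − 34 = 14.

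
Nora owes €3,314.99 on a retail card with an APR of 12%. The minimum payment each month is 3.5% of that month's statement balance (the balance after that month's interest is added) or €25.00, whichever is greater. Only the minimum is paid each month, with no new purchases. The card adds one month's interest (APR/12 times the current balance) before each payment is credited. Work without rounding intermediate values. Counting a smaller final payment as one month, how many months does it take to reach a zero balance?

94 months

Monthly rate r = 12%/12 = 1% = 0.01.
While 3.5% of the post-interest balance exceeds €25.00, each month B ← (B·(1+r))·(1 − 0.035), i.e. B shrinks by the factor (1+r)·0.965 = 0.97465.
This holds for months 1–61. Entering month 62 the balance is €692.23; 3.5% of the post-interest balance is now below €25.00, so the flat €25.00 minimum applies from here.
From month 62 a fixed €25.00 at rate r clears €692.23 in 33 more payments. Total: 61 + 33 = 94 months.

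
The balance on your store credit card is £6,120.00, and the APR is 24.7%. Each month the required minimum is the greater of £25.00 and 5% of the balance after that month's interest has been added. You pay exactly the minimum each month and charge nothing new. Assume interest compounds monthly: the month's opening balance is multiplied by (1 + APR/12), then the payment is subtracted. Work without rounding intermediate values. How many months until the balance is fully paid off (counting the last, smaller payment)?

108 months

Monthly rate r = 24.7%/12 = 2.05833% = 0.0205833.
While 5% of the post-interest balance exceeds £25.00, each month B ← (B·(1+r))·(1 − 0.05), i.e. B shrinks by the factor (1+r)·0.95 = 0.96955.
This holds for months 1–82. Entering month 83 the balance is £484.91; 5% of the post-interest balance is now below £25.00, so the flat £25.00 minimum applies from here.
From month 83 a fixed £25.00 at rate r clears £484.91 in 26 more payments. Total: 82 + 26 = 108 months.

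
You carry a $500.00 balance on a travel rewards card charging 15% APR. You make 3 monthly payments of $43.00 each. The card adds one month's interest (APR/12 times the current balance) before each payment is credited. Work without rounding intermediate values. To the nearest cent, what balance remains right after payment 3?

$388.37

Monthly rate r = 15%/12 = 1.25% = 0.0125.
Each month: B ← B·(1+r) − $43.00.
Month 1: interest $6.25; balance after payment $463.25.
Month 2: interest $5.79; balance after payment $426.04.
Month 3: interest $5.33; balance after payment $388.37.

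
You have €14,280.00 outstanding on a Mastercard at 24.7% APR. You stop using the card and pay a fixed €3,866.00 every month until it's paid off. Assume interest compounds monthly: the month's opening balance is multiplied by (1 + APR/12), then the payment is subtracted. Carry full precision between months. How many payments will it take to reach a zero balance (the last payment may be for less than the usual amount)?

Monthly rate r = 24.7%/12 = 2.05833% = 0.0205833.
Recurrence: B ← B·(1+r) − €3,866.00.
Month 1: interest €293.93; balance after payment €10,707.93.
Month 2: interest €220.40; balance after payment €7,062.33.
Month 3: interest €145.37; balance after payment €3,341.70.
Month 4: interest €68.78; balance after payment €0.00.

4 payments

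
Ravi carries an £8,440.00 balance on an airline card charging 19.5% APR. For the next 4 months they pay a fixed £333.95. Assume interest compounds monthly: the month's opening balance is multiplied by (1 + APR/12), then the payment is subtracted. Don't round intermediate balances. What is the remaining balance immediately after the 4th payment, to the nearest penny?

Monthly rate r = 19.5%/12 = 1.625% = 0.01625.
Each month: B ← B·(1+r) − £333.95.
Month 1: interest £137.15; balance after payment £8,243.20.
Month 2: interest £133.95; balance after payment £8,043.20.
Month 3: interest £130.70; balance after payment £7,839.95.
Month 4: interest £127.40; balance after payment £7,633.40.

£7,633.40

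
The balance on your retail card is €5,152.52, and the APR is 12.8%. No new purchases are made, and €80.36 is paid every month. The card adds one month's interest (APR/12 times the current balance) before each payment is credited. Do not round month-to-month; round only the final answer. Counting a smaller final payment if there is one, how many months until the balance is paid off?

109 payments

Monthly rate r = 12.8%/12 = 1.06667% = 0.0106667.
Recurrence: B ← B·(1+r) − €80.36.
Month 1: interest €54.96; balance after payment €5,127.12.
Month 2: interest €54.69; balance after payment €5,101.45.
Closed form: n = −ln(1 − rB₀/P)/ln(1+r) = −ln(0.31607)/ln(1.01067) ≈ 108.554, so the balance reaches zero during payment 109.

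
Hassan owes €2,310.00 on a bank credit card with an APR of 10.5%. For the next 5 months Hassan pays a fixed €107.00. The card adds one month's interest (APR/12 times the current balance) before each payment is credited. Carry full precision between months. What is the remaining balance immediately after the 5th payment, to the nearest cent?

Monthly rate r = 10.5%/12 = 0.875% = 0.00875.
Each month: B ← B·(1+r) − €107.00.
Month 1: interest €20.21; balance after payment €2,223.21.
Month 2: interest €19.45; balance after payment €2,135.67.
Month 3: interest €18.69; balance after payment €2,047.35.
Month 4: interest €17.91; balance after payment €1,958.27.
Month 5: interest €17.13; balance after payment €1,868.40.

€1,868.40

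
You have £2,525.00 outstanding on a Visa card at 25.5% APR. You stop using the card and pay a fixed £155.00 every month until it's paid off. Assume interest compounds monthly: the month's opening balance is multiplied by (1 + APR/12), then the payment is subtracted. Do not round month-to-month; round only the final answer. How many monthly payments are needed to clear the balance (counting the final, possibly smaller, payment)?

Monthly rate r = 25.5%/12 = 2.125% = 0.02125.
Recurrence: B ← B·(1+r) − £155.00.
Month 1: interest £53.66; balance after payment £2,423.66.
Month 2: interest £51.50; balance after payment £2,320.16.
Closed form: n = −ln(1 − rB₀/P)/ln(1+r) = −ln(0.65383)/ln(1.02125) ≈ 20.207, so the balance reaches zero during payment 21.

21 payments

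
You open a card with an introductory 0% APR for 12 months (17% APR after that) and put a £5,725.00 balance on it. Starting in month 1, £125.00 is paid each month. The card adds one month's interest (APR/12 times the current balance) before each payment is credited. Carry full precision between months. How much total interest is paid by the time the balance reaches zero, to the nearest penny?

Promo months 1–12 at r₀ = 0%/12 = 0; months 13+ at r₁ = 17%/12 = 0.0141667.
After month 12 (no interest yet): B = £5,725.00 − 12·£125.00 = £4,225.00.
Then at r₁ with £125.00/mo: n₂ = −ln(1 − r₁·B/P)/ln(1+r₁) ≈ 46.33 → 47 more payments.
Total paid = 58·£125.00 + £40.99 = £7,290.99; interest = £7,290.99 − £5,725.00 = £1,565.99.

£1,565.99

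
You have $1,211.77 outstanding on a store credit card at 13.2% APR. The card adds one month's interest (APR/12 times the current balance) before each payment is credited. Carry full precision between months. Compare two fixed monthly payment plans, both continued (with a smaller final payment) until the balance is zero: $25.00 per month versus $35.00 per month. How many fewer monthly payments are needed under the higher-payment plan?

26 fewer payments

Monthly rate r = 13.2%/12 = 1.1% = 0.011.
At $25.00/mo: n = ⌈−ln(1 − rB₀/P)/ln(1+r)⌉ = 70 payments (last $15.92); total interest = total paid − $1,211.77 = $529.15.
At $35.00/mo: 44 payments (last $28.75); total interest $321.98.
Payments saved = 70 − 44 = 26.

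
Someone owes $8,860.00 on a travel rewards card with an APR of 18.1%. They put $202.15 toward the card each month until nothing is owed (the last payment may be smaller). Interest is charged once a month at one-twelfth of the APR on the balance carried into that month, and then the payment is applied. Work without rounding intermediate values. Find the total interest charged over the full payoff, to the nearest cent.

Monthly rate r = 18.1%/12 = 1.50833% = 0.0150833.
Payoff takes n = ⌈−ln(1 − rB₀/P)/ln(1+r)⌉ = ⌈72.275⌉ = 73 payments; the last is $55.86.
Total paid = 72·$202.15 + $55.86 = $14,610.66.
Total interest = total paid − principal = $14,610.66 − $8,860.00 = $5,750.66.

$5,750.66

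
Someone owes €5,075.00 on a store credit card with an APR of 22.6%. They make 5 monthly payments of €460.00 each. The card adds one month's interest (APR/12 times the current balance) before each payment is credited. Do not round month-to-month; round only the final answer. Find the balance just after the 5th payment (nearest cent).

Monthly rate r = 22.6%/12 = 1.88333% = 0.0188333.
Each month: B ← B·(1+r) − €460.00.
Month 1: interest €95.58; balance after payment €4,710.58.
Month 2: interest €88.72; balance after payment €4,339.30.
Month 3: interest €81.72; balance after payment €3,961.02.
Month 4: interest €74.60; balance after payment €3,575.62.
Month 5: interest €67.34; balance after payment €3,182.96.

€3,182.96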